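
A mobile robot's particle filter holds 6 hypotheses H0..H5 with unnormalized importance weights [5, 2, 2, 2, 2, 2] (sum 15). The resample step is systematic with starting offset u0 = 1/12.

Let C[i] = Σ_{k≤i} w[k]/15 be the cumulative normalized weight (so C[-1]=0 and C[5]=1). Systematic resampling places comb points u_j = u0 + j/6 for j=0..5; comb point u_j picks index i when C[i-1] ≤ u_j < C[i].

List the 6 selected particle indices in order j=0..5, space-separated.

C = [1/3, 7/15, 3/5, 11/15, 13/15, 1]
j=0: u_0=1/12 ∈ [0, 1/3) → index 0
j=1: u_1=1/4 ∈ [0, 1/3) → index 0
j=2: u_2=5/12 ∈ [1/3, 7/15) → index 1
j=3: u_3=7/12 ∈ [7/15, 3/5) → index 2
j=4: u_4=3/4 ∈ [11/15, 13/15) → index 4
j=5: u_5=11/12 ∈ [13/15, 1) → index 5

0 0 1 2 4 5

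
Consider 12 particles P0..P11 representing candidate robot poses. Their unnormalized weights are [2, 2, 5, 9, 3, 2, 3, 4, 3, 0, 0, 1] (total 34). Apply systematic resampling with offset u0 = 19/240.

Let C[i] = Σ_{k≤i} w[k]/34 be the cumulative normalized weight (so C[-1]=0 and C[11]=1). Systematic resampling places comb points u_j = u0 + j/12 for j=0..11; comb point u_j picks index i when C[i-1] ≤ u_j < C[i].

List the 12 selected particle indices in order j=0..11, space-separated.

C = [1/17, 2/17, 9/34, 9/17, 21/34, 23/34, 13/17, 15/17, 33/34, 33/34, 33/34, 1]
j=0: u_0=19/240 ∈ [1/17, 2/17) → index 1
j=1: u_1=13/80 ∈ [2/17, 9/34) → index 2
j=2: u_2=59/240 ∈ [2/17, 9/34) → index 2
j=3: u_3=79/240 ∈ [9/34, 9/17) → index 3
j=4: u_4=33/80 ∈ [9/34, 9/17) → index 3
j=5: u_5=119/240 ∈ [9/34, 9/17) → index 3
j=6: u_6=139/240 ∈ [9/17, 21/34) → index 4
j=7: u_7=53/80 ∈ [21/34, 23/34) → index 5
j=8: u_8=179/240 ∈ [23/34, 13/17) → index 6
j=9: u_9=199/240 ∈ [13/17, 15/17) → index 7
j=10: u_10=73/80 ∈ [15/17, 33/34) → index 8
j=11: u_11=239/240 ∈ [33/34, 1) → index 11

1 2 2 3 3 3 4 5 6 7 8 11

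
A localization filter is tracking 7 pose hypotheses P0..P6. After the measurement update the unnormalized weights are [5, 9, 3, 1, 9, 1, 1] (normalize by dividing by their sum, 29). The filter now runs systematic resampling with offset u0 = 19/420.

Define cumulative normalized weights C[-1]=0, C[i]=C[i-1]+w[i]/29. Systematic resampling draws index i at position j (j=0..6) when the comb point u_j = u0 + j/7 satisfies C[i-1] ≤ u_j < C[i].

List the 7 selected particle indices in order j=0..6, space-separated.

0 1 1 1 3 4 4

C = [5/29, 14/29, 17/29, 18/29, 27/29, 28/29, 1]
j=0: u_0=19/420 ∈ [0, 5/29) → index 0
j=1: u_1=79/420 ∈ [5/29, 14/29) → index 1
j=2: u_2=139/420 ∈ [5/29, 14/29) → index 1
j=3: u_3=199/420 ∈ [5/29, 14/29) → index 1
j=4: u_4=37/60 ∈ [17/29, 18/29) → index 3
j=5: u_5=319/420 ∈ [18/29, 27/29) → index 4
j=6: u_6=379/420 ∈ [18/29, 27/29) → index 4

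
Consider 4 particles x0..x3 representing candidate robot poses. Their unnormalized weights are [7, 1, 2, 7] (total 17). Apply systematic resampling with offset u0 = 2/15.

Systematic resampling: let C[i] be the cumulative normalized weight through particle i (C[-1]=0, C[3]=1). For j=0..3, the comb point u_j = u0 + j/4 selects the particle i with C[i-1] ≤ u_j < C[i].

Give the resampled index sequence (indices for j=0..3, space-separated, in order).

0 0 3 3

C = [7/17, 8/17, 10/17, 1]
j=0: u_0=2/15 ∈ [0, 7/17) → index 0
j=1: u_1=23/60 ∈ [0, 7/17) → index 0
j=2: u_2=19/30 ∈ [10/17, 1) → index 3
j=3: u_3=53/60 ∈ [10/17, 1) → index 3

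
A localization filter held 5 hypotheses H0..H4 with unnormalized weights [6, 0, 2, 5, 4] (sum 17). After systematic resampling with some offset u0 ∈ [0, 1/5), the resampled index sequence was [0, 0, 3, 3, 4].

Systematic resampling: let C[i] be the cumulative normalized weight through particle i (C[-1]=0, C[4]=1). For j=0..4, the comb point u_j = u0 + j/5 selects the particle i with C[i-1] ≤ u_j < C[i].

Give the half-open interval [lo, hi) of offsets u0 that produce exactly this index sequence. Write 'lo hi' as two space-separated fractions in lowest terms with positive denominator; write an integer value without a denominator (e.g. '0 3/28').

C = [6/17, 6/17, 8/17, 13/17, 1]
j=0 picked index 0: u0 ∈ [0, 6/17)
j=1 picked index 0: u0 ∈ [-1/5, 13/85)
j=2 picked index 3: u0 ∈ [6/85, 31/85)
j=3 picked index 3: u0 ∈ [-11/85, 14/85)
j=4 picked index 4: u0 ∈ [-3/85, 1/5)
intersection: [6/85, 13/85)

6/85 13/85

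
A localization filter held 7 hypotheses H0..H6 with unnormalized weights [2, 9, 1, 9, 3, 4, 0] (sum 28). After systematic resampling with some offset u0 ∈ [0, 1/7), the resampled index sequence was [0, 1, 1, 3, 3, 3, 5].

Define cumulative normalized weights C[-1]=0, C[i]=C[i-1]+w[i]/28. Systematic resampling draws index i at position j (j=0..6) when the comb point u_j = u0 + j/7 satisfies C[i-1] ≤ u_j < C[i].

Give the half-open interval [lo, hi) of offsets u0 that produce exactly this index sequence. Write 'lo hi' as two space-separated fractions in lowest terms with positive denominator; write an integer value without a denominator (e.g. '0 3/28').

0 1/28

C = [1/14, 11/28, 3/7, 3/4, 6/7, 1, 1]
j=0 picked index 0: u0 ∈ [0, 1/14)
j=1 picked index 1: u0 ∈ [-1/14, 1/4)
j=2 picked index 1: u0 ∈ [-3/14, 3/28)
j=3 picked index 3: u0 ∈ [0, 9/28)
j=4 picked index 3: u0 ∈ [-1/7, 5/28)
j=5 picked index 3: u0 ∈ [-2/7, 1/28)
j=6 picked index 5: u0 ∈ [0, 1/7)
intersection: [0, 1/28)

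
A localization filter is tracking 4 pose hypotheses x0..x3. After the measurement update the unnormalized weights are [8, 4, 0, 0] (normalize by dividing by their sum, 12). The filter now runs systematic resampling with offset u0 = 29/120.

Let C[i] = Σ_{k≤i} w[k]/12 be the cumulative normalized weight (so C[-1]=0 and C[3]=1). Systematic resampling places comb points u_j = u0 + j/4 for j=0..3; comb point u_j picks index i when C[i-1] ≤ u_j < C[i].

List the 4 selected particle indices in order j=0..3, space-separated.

C = [2/3, 1, 1, 1]
j=0: u_0=29/120 ∈ [0, 2/3) → index 0
j=1: u_1=59/120 ∈ [0, 2/3) → index 0
j=2: u_2=89/120 ∈ [2/3, 1) → index 1
j=3: u_3=119/120 ∈ [2/3, 1) → index 1

0 0 1 1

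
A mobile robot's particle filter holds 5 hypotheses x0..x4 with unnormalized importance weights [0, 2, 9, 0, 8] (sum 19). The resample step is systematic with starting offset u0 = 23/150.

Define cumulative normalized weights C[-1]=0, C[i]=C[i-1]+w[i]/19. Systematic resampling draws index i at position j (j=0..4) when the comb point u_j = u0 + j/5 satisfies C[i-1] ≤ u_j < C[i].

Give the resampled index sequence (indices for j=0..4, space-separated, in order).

2 2 2 4 4

C = [0, 2/19, 11/19, 11/19, 1]
j=0: u_0=23/150 ∈ [2/19, 11/19) → index 2
j=1: u_1=53/150 ∈ [2/19, 11/19) → index 2
j=2: u_2=83/150 ∈ [2/19, 11/19) → index 2
j=3: u_3=113/150 ∈ [11/19, 1) → index 4
j=4: u_4=143/150 ∈ [11/19, 1) → index 4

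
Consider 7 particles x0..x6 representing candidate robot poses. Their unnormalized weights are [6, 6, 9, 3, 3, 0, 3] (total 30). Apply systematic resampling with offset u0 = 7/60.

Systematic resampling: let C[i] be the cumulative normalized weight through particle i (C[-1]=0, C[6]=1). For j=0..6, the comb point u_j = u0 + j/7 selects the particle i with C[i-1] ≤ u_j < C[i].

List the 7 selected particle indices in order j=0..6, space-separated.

0 1 2 2 2 4 6

C = [1/5, 2/5, 7/10, 4/5, 9/10, 9/10, 1]
j=0: u_0=7/60 ∈ [0, 1/5) → index 0
j=1: u_1=109/420 ∈ [1/5, 2/5) → index 1
j=2: u_2=169/420 ∈ [2/5, 7/10) → index 2
j=3: u_3=229/420 ∈ [2/5, 7/10) → index 2
j=4: u_4=289/420 ∈ [2/5, 7/10) → index 2
j=5: u_5=349/420 ∈ [4/5, 9/10) → index 4
j=6: u_6=409/420 ∈ [9/10, 1) → index 6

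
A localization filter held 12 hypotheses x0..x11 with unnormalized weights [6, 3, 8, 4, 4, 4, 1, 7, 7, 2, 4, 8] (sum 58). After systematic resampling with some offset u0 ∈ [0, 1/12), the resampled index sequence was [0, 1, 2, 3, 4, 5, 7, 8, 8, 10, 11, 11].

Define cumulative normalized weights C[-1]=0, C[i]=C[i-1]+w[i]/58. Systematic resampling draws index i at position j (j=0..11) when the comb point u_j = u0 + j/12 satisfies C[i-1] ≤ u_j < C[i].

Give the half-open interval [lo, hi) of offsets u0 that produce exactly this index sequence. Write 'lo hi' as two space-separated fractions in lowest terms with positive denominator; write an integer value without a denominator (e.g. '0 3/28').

C = [3/29, 9/58, 17/58, 21/58, 25/58, 1/2, 15/29, 37/58, 22/29, 23/29, 25/29, 1]
j=0 picked index 0: u0 ∈ [0, 3/29)
j=1 picked index 1: u0 ∈ [7/348, 25/348)
j=2 picked index 2: u0 ∈ [-1/87, 11/87)
j=3 picked index 3: u0 ∈ [5/116, 13/116)
j=4 picked index 4: u0 ∈ [5/174, 17/174)
j=5 picked index 5: u0 ∈ [5/348, 1/12)
j=6 picked index 7: u0 ∈ [1/58, 4/29)
j=7 picked index 8: u0 ∈ [19/348, 61/348)
j=8 picked index 8: u0 ∈ [-5/174, 8/87)
j=9 picked index 10: u0 ∈ [5/116, 13/116)
j=10 picked index 11: u0 ∈ [5/174, 1/6)
j=11 picked index 11: u0 ∈ [-19/348, 1/12)
intersection: [19/348, 25/348)

19/348 25/348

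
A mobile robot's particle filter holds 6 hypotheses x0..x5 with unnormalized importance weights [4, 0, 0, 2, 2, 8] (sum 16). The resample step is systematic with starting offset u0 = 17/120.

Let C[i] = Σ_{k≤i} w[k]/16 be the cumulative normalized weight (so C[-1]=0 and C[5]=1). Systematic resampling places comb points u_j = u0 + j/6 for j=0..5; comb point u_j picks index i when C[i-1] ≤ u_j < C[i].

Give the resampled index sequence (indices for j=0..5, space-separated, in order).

0 3 4 5 5 5

C = [1/4, 1/4, 1/4, 3/8, 1/2, 1]
j=0: u_0=17/120 ∈ [0, 1/4) → index 0
j=1: u_1=37/120 ∈ [1/4, 3/8) → index 3
j=2: u_2=19/40 ∈ [3/8, 1/2) → index 4
j=3: u_3=77/120 ∈ [1/2, 1) → index 5
j=4: u_4=97/120 ∈ [1/2, 1) → index 5
j=5: u_5=39/40 ∈ [1/2, 1) → index 5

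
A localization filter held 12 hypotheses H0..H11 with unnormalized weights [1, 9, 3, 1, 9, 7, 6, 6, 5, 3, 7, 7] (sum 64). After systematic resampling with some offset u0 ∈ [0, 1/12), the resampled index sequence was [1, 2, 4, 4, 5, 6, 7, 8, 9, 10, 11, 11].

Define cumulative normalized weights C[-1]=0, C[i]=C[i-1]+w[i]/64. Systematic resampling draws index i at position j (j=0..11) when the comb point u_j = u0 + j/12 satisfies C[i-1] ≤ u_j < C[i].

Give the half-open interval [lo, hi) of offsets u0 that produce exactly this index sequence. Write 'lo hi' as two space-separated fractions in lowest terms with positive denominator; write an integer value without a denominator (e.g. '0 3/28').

C = [1/64, 5/32, 13/64, 7/32, 23/64, 15/32, 9/16, 21/32, 47/64, 25/32, 57/64, 1]
j=0 picked index 1: u0 ∈ [1/64, 5/32)
j=1 picked index 2: u0 ∈ [7/96, 23/192)
j=2 picked index 4: u0 ∈ [5/96, 37/192)
j=3 picked index 4: u0 ∈ [-1/32, 7/64)
j=4 picked index 5: u0 ∈ [5/192, 13/96)
j=5 picked index 6: u0 ∈ [5/96, 7/48)
j=6 picked index 7: u0 ∈ [1/16, 5/32)
j=7 picked index 8: u0 ∈ [7/96, 29/192)
j=8 picked index 9: u0 ∈ [13/192, 11/96)
j=9 picked index 10: u0 ∈ [1/32, 9/64)
j=10 picked index 11: u0 ∈ [11/192, 1/6)
j=11 picked index 11: u0 ∈ [-5/192, 1/12)
intersection: [7/96, 1/12)

7/96 1/12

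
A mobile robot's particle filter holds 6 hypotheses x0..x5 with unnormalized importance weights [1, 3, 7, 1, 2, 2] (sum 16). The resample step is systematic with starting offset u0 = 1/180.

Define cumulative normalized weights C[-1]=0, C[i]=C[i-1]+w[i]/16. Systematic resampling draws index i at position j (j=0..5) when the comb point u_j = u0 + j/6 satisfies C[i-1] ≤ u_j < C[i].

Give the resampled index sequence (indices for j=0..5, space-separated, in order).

0 1 2 2 2 4

C = [1/16, 1/4, 11/16, 3/4, 7/8, 1]
j=0: u_0=1/180 ∈ [0, 1/16) → index 0
j=1: u_1=31/180 ∈ [1/16, 1/4) → index 1
j=2: u_2=61/180 ∈ [1/4, 11/16) → index 2
j=3: u_3=91/180 ∈ [1/4, 11/16) → index 2
j=4: u_4=121/180 ∈ [1/4, 11/16) → index 2
j=5: u_5=151/180 ∈ [3/4, 7/8) → index 4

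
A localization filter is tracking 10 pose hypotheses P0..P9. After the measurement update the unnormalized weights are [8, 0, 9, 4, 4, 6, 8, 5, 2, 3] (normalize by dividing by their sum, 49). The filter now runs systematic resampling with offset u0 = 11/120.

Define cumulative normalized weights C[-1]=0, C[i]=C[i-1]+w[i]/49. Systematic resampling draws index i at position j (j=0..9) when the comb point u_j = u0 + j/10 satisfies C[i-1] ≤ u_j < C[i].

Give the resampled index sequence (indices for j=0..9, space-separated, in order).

0 2 2 3 4 5 6 6 7 9

C = [8/49, 8/49, 17/49, 3/7, 25/49, 31/49, 39/49, 44/49, 46/49, 1]
j=0: u_0=11/120 ∈ [0, 8/49) → index 0
j=1: u_1=23/120 ∈ [8/49, 17/49) → index 2
j=2: u_2=7/24 ∈ [8/49, 17/49) → index 2
j=3: u_3=47/120 ∈ [17/49, 3/7) → index 3
j=4: u_4=59/120 ∈ [3/7, 25/49) → index 4
j=5: u_5=71/120 ∈ [25/49, 31/49) → index 5
j=6: u_6=83/120 ∈ [31/49, 39/49) → index 6
j=7: u_7=19/24 ∈ [31/49, 39/49) → index 6
j=8: u_8=107/120 ∈ [39/49, 44/49) → index 7
j=9: u_9=119/120 ∈ [46/49, 1) → index 9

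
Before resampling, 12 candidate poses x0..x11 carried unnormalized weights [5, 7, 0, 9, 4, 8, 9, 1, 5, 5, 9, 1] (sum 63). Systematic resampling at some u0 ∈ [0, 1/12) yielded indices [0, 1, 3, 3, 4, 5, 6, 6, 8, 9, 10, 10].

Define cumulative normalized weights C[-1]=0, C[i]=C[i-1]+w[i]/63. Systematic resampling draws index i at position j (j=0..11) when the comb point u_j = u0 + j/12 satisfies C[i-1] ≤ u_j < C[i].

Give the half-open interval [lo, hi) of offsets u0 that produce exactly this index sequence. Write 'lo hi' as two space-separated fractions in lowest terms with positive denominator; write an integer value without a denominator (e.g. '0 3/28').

1/42 4/63

C = [5/63, 4/21, 4/21, 1/3, 25/63, 11/21, 2/3, 43/63, 16/21, 53/63, 62/63, 1]
j=0 picked index 0: u0 ∈ [0, 5/63)
j=1 picked index 1: u0 ∈ [-1/252, 3/28)
j=2 picked index 3: u0 ∈ [1/42, 1/6)
j=3 picked index 3: u0 ∈ [-5/84, 1/12)
j=4 picked index 4: u0 ∈ [0, 4/63)
j=5 picked index 5: u0 ∈ [-5/252, 3/28)
j=6 picked index 6: u0 ∈ [1/42, 1/6)
j=7 picked index 6: u0 ∈ [-5/84, 1/12)
j=8 picked index 8: u0 ∈ [1/63, 2/21)
j=9 picked index 9: u0 ∈ [1/84, 23/252)
j=10 picked index 10: u0 ∈ [1/126, 19/126)
j=11 picked index 10: u0 ∈ [-19/252, 17/252)
intersection: [1/42, 4/63)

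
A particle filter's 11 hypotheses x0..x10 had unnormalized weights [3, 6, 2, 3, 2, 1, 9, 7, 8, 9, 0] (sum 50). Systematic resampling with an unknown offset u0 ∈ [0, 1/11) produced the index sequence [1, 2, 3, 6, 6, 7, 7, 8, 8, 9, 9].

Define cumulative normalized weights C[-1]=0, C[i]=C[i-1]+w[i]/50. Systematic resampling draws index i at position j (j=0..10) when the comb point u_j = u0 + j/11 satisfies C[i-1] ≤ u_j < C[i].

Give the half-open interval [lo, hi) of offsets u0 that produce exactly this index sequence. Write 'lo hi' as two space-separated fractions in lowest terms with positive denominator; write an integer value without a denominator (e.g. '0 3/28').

C = [3/50, 9/50, 11/50, 7/25, 8/25, 17/50, 13/25, 33/50, 41/50, 1, 1]
j=0 picked index 1: u0 ∈ [3/50, 9/50)
j=1 picked index 2: u0 ∈ [49/550, 71/550)
j=2 picked index 3: u0 ∈ [21/550, 27/275)
j=3 picked index 6: u0 ∈ [37/550, 68/275)
j=4 picked index 6: u0 ∈ [-13/550, 43/275)
j=5 picked index 7: u0 ∈ [18/275, 113/550)
j=6 picked index 7: u0 ∈ [-7/275, 63/550)
j=7 picked index 8: u0 ∈ [13/550, 101/550)
j=8 picked index 8: u0 ∈ [-37/550, 51/550)
j=9 picked index 9: u0 ∈ [1/550, 2/11)
j=10 picked index 9: u0 ∈ [-49/550, 1/11)
intersection: [49/550, 1/11)

49/550 1/11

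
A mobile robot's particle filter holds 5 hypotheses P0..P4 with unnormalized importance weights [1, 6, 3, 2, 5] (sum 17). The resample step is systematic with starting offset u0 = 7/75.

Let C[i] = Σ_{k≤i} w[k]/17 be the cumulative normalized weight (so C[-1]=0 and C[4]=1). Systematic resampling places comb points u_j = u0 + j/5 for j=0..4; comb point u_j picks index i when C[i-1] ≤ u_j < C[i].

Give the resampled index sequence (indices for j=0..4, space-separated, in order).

1 1 2 3 4

C = [1/17, 7/17, 10/17, 12/17, 1]
j=0: u_0=7/75 ∈ [1/17, 7/17) → index 1
j=1: u_1=22/75 ∈ [1/17, 7/17) → index 1
j=2: u_2=37/75 ∈ [7/17, 10/17) → index 2
j=3: u_3=52/75 ∈ [10/17, 12/17) → index 3
j=4: u_4=67/75 ∈ [12/17, 1) → index 4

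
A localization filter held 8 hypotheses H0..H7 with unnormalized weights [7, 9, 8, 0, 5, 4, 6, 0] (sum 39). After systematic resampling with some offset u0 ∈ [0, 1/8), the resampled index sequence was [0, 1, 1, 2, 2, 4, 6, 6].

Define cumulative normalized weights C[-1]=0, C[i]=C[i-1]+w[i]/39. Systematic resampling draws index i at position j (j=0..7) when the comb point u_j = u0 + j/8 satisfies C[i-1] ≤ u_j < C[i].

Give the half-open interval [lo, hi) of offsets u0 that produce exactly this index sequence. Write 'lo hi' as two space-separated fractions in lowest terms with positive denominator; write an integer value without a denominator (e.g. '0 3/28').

C = [7/39, 16/39, 8/13, 8/13, 29/39, 11/13, 1, 1]
j=0 picked index 0: u0 ∈ [0, 7/39)
j=1 picked index 1: u0 ∈ [17/312, 89/312)
j=2 picked index 1: u0 ∈ [-11/156, 25/156)
j=3 picked index 2: u0 ∈ [11/312, 25/104)
j=4 picked index 2: u0 ∈ [-7/78, 3/26)
j=5 picked index 4: u0 ∈ [-1/104, 37/312)
j=6 picked index 6: u0 ∈ [5/52, 1/4)
j=7 picked index 6: u0 ∈ [-3/104, 1/8)
intersection: [5/52, 3/26)

5/52 3/26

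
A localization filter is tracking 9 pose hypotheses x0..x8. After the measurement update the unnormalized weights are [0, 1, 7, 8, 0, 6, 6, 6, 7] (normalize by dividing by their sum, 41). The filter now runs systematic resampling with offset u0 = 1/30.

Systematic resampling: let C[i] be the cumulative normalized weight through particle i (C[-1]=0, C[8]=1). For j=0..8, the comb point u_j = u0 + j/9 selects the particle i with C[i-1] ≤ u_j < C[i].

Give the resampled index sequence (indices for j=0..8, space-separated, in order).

C = [0, 1/41, 8/41, 16/41, 16/41, 22/41, 28/41, 34/41, 1]
j=0: u_0=1/30 ∈ [1/41, 8/41) → index 2
j=1: u_1=13/90 ∈ [1/41, 8/41) → index 2
j=2: u_2=23/90 ∈ [8/41, 16/41) → index 3
j=3: u_3=11/30 ∈ [8/41, 16/41) → index 3
j=4: u_4=43/90 ∈ [16/41, 22/41) → index 5
j=5: u_5=53/90 ∈ [22/41, 28/41) → index 6
j=6: u_6=7/10 ∈ [28/41, 34/41) → index 7
j=7: u_7=73/90 ∈ [28/41, 34/41) → index 7
j=8: u_8=83/90 ∈ [34/41, 1) → index 8

2 2 3 3 5 6 7 7 8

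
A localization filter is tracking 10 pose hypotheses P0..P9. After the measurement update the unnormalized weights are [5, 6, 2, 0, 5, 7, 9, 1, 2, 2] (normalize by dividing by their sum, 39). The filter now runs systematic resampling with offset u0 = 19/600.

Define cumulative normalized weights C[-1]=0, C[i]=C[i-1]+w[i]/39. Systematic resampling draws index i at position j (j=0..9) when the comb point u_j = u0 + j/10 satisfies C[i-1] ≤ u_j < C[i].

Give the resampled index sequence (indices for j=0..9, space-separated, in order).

0 1 1 2 4 5 5 6 6 8

C = [5/39, 11/39, 1/3, 1/3, 6/13, 25/39, 34/39, 35/39, 37/39, 1]
j=0: u_0=19/600 ∈ [0, 5/39) → index 0
j=1: u_1=79/600 ∈ [5/39, 11/39) → index 1
j=2: u_2=139/600 ∈ [5/39, 11/39) → index 1
j=3: u_3=199/600 ∈ [11/39, 1/3) → index 2
j=4: u_4=259/600 ∈ [1/3, 6/13) → index 4
j=5: u_5=319/600 ∈ [6/13, 25/39) → index 5
j=6: u_6=379/600 ∈ [6/13, 25/39) → index 5
j=7: u_7=439/600 ∈ [25/39, 34/39) → index 6
j=8: u_8=499/600 ∈ [25/39, 34/39) → index 6
j=9: u_9=559/600 ∈ [35/39, 37/39) → index 8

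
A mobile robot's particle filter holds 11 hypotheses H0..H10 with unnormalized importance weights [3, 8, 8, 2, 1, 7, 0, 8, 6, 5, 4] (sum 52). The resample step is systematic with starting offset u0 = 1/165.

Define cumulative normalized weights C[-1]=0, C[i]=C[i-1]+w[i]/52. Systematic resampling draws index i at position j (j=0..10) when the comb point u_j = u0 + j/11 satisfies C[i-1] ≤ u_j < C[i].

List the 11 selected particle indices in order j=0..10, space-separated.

0 1 1 2 3 5 5 7 8 8 9

C = [3/52, 11/52, 19/52, 21/52, 11/26, 29/52, 29/52, 37/52, 43/52, 12/13, 1]
j=0: u_0=1/165 ∈ [0, 3/52) → index 0
j=1: u_1=16/165 ∈ [3/52, 11/52) → index 1
j=2: u_2=31/165 ∈ [3/52, 11/52) → index 1
j=3: u_3=46/165 ∈ [11/52, 19/52) → index 2
j=4: u_4=61/165 ∈ [19/52, 21/52) → index 3
j=5: u_5=76/165 ∈ [11/26, 29/52) → index 5
j=6: u_6=91/165 ∈ [11/26, 29/52) → index 5
j=7: u_7=106/165 ∈ [29/52, 37/52) → index 7
j=8: u_8=11/15 ∈ [37/52, 43/52) → index 8
j=9: u_9=136/165 ∈ [37/52, 43/52) → index 8
j=10: u_10=151/165 ∈ [43/52, 12/13) → index 9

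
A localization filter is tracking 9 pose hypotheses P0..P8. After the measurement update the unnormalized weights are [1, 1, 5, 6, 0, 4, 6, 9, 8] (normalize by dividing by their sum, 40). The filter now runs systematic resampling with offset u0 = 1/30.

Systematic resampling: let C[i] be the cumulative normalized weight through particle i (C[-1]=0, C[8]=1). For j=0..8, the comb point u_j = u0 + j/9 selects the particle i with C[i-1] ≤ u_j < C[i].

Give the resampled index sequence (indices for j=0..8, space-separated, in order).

C = [1/40, 1/20, 7/40, 13/40, 13/40, 17/40, 23/40, 4/5, 1]
j=0: u_0=1/30 ∈ [1/40, 1/20) → index 1
j=1: u_1=13/90 ∈ [1/20, 7/40) → index 2
j=2: u_2=23/90 ∈ [7/40, 13/40) → index 3
j=3: u_3=11/30 ∈ [13/40, 17/40) → index 5
j=4: u_4=43/90 ∈ [17/40, 23/40) → index 6
j=5: u_5=53/90 ∈ [23/40, 4/5) → index 7
j=6: u_6=7/10 ∈ [23/40, 4/5) → index 7
j=7: u_7=73/90 ∈ [4/5, 1) → index 8
j=8: u_8=83/90 ∈ [4/5, 1) → index 8

1 2 3 5 6 7 7 8 8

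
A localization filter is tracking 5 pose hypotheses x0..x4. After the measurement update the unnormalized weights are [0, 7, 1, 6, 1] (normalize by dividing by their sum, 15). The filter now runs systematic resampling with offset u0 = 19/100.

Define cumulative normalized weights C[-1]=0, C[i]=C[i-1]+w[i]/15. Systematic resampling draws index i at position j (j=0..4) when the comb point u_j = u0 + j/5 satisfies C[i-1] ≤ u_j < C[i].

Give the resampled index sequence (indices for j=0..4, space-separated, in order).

1 1 3 3 4

C = [0, 7/15, 8/15, 14/15, 1]
j=0: u_0=19/100 ∈ [0, 7/15) → index 1
j=1: u_1=39/100 ∈ [0, 7/15) → index 1
j=2: u_2=59/100 ∈ [8/15, 14/15) → index 3
j=3: u_3=79/100 ∈ [8/15, 14/15) → index 3
j=4: u_4=99/100 ∈ [14/15, 1) → index 4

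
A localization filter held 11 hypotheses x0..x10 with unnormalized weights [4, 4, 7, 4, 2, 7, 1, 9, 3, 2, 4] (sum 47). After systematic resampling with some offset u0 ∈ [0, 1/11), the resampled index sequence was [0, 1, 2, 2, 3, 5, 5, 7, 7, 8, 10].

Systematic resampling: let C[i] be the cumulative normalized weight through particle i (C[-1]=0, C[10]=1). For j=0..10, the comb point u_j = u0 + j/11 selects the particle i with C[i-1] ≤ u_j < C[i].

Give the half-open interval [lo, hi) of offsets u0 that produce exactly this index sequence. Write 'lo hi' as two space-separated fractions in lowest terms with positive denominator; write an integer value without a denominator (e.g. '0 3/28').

3/517 21/517

C = [4/47, 8/47, 15/47, 19/47, 21/47, 28/47, 29/47, 38/47, 41/47, 43/47, 1]
j=0 picked index 0: u0 ∈ [0, 4/47)
j=1 picked index 1: u0 ∈ [-3/517, 41/517)
j=2 picked index 2: u0 ∈ [-6/517, 71/517)
j=3 picked index 2: u0 ∈ [-53/517, 24/517)
j=4 picked index 3: u0 ∈ [-23/517, 21/517)
j=5 picked index 5: u0 ∈ [-4/517, 73/517)
j=6 picked index 5: u0 ∈ [-51/517, 26/517)
j=7 picked index 7: u0 ∈ [-10/517, 89/517)
j=8 picked index 7: u0 ∈ [-57/517, 42/517)
j=9 picked index 8: u0 ∈ [-5/517, 28/517)
j=10 picked index 10: u0 ∈ [3/517, 1/11)
intersection: [3/517, 21/517)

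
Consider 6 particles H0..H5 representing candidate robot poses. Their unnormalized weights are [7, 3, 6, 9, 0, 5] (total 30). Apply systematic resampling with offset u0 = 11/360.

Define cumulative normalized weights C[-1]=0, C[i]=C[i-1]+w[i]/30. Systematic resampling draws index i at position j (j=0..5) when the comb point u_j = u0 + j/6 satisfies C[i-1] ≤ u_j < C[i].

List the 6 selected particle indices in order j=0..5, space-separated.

0 0 2 2 3 5

C = [7/30, 1/3, 8/15, 5/6, 5/6, 1]
j=0: u_0=11/360 ∈ [0, 7/30) → index 0
j=1: u_1=71/360 ∈ [0, 7/30) → index 0
j=2: u_2=131/360 ∈ [1/3, 8/15) → index 2
j=3: u_3=191/360 ∈ [1/3, 8/15) → index 2
j=4: u_4=251/360 ∈ [8/15, 5/6) → index 3
j=5: u_5=311/360 ∈ [5/6, 1) → index 5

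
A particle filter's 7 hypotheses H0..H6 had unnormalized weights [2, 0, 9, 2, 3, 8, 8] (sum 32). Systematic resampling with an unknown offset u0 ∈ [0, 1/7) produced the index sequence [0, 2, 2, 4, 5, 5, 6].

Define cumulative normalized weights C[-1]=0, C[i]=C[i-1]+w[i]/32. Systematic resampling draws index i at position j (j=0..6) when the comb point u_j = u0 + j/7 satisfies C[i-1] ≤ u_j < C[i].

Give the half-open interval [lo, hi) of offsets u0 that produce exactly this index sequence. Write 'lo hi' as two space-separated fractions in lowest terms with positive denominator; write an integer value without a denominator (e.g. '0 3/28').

0 1/28

C = [1/16, 1/16, 11/32, 13/32, 1/2, 3/4, 1]
j=0 picked index 0: u0 ∈ [0, 1/16)
j=1 picked index 2: u0 ∈ [-9/112, 45/224)
j=2 picked index 2: u0 ∈ [-25/112, 13/224)
j=3 picked index 4: u0 ∈ [-5/224, 1/14)
j=4 picked index 5: u0 ∈ [-1/14, 5/28)
j=5 picked index 5: u0 ∈ [-3/14, 1/28)
j=6 picked index 6: u0 ∈ [-3/28, 1/7)
intersection: [0, 1/28)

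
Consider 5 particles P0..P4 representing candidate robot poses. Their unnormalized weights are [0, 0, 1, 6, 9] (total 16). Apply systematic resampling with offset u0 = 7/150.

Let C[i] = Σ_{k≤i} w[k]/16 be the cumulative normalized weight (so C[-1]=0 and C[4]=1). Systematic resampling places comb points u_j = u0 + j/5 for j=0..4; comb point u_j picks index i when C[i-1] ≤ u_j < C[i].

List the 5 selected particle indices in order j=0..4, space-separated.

C = [0, 0, 1/16, 7/16, 1]
j=0: u_0=7/150 ∈ [0, 1/16) → index 2
j=1: u_1=37/150 ∈ [1/16, 7/16) → index 3
j=2: u_2=67/150 ∈ [7/16, 1) → index 4
j=3: u_3=97/150 ∈ [7/16, 1) → index 4
j=4: u_4=127/150 ∈ [7/16, 1) → index 4

2 3 4 4 4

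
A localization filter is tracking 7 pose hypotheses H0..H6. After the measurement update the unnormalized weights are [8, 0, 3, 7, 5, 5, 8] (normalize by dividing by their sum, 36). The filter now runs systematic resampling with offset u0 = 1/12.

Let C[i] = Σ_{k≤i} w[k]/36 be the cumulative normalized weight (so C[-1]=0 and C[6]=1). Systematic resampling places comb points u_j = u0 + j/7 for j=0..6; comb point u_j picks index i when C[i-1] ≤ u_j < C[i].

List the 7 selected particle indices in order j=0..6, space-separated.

0 2 3 4 5 6 6

C = [2/9, 2/9, 11/36, 1/2, 23/36, 7/9, 1]
j=0: u_0=1/12 ∈ [0, 2/9) → index 0
j=1: u_1=19/84 ∈ [2/9, 11/36) → index 2
j=2: u_2=31/84 ∈ [11/36, 1/2) → index 3
j=3: u_3=43/84 ∈ [1/2, 23/36) → index 4
j=4: u_4=55/84 ∈ [23/36, 7/9) → index 5
j=5: u_5=67/84 ∈ [7/9, 1) → index 6
j=6: u_6=79/84 ∈ [7/9, 1) → index 6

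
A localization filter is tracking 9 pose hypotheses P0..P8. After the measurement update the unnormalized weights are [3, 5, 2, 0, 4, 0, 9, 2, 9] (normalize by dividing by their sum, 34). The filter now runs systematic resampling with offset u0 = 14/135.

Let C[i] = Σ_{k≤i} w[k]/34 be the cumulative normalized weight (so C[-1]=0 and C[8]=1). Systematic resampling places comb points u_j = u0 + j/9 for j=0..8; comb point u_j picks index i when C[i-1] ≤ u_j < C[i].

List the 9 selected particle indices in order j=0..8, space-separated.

C = [3/34, 4/17, 5/17, 5/17, 7/17, 7/17, 23/34, 25/34, 1]
j=0: u_0=14/135 ∈ [3/34, 4/17) → index 1
j=1: u_1=29/135 ∈ [3/34, 4/17) → index 1
j=2: u_2=44/135 ∈ [5/17, 7/17) → index 4
j=3: u_3=59/135 ∈ [7/17, 23/34) → index 6
j=4: u_4=74/135 ∈ [7/17, 23/34) → index 6
j=5: u_5=89/135 ∈ [7/17, 23/34) → index 6
j=6: u_6=104/135 ∈ [25/34, 1) → index 8
j=7: u_7=119/135 ∈ [25/34, 1) → index 8
j=8: u_8=134/135 ∈ [25/34, 1) → index 8

1 1 4 6 6 6 8 8 8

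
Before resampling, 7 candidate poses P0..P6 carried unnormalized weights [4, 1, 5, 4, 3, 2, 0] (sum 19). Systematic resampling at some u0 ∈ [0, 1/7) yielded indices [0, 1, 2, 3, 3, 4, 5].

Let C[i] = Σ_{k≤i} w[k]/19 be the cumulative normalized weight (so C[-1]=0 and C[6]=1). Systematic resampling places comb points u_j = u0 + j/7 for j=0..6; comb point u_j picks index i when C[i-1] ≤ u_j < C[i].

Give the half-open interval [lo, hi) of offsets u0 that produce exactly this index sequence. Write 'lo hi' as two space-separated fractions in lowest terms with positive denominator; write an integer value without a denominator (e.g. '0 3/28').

13/133 16/133

C = [4/19, 5/19, 10/19, 14/19, 17/19, 1, 1]
j=0 picked index 0: u0 ∈ [0, 4/19)
j=1 picked index 1: u0 ∈ [9/133, 16/133)
j=2 picked index 2: u0 ∈ [-3/133, 32/133)
j=3 picked index 3: u0 ∈ [13/133, 41/133)
j=4 picked index 3: u0 ∈ [-6/133, 22/133)
j=5 picked index 4: u0 ∈ [3/133, 24/133)
j=6 picked index 5: u0 ∈ [5/133, 1/7)
intersection: [13/133, 16/133)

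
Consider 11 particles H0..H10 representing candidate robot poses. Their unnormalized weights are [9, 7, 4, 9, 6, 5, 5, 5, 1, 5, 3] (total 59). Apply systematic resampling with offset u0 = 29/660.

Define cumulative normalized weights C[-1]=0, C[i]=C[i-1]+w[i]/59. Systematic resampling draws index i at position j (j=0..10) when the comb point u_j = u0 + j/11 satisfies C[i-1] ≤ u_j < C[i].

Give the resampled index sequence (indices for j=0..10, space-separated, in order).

C = [9/59, 16/59, 20/59, 29/59, 35/59, 40/59, 45/59, 50/59, 51/59, 56/59, 1]
j=0: u_0=29/660 ∈ [0, 9/59) → index 0
j=1: u_1=89/660 ∈ [0, 9/59) → index 0
j=2: u_2=149/660 ∈ [9/59, 16/59) → index 1
j=3: u_3=19/60 ∈ [16/59, 20/59) → index 2
j=4: u_4=269/660 ∈ [20/59, 29/59) → index 3
j=5: u_5=329/660 ∈ [29/59, 35/59) → index 4
j=6: u_6=389/660 ∈ [29/59, 35/59) → index 4
j=7: u_7=449/660 ∈ [40/59, 45/59) → index 6
j=8: u_8=509/660 ∈ [45/59, 50/59) → index 7
j=9: u_9=569/660 ∈ [50/59, 51/59) → index 8
j=10: u_10=629/660 ∈ [56/59, 1) → index 10

0 0 1 2 3 4 4 6 7 8 10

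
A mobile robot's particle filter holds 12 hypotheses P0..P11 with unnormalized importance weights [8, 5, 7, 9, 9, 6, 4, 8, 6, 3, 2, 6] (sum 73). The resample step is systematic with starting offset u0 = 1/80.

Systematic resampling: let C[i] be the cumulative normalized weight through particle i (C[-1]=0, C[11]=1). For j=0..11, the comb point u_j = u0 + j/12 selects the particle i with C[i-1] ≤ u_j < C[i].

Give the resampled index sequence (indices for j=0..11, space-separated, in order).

0 0 2 2 3 4 4 5 7 7 8 11

C = [8/73, 13/73, 20/73, 29/73, 38/73, 44/73, 48/73, 56/73, 62/73, 65/73, 67/73, 1]
j=0: u_0=1/80 ∈ [0, 8/73) → index 0
j=1: u_1=23/240 ∈ [0, 8/73) → index 0
j=2: u_2=43/240 ∈ [13/73, 20/73) → index 2
j=3: u_3=21/80 ∈ [13/73, 20/73) → index 2
j=4: u_4=83/240 ∈ [20/73, 29/73) → index 3
j=5: u_5=103/240 ∈ [29/73, 38/73) → index 4
j=6: u_6=41/80 ∈ [29/73, 38/73) → index 4
j=7: u_7=143/240 ∈ [38/73, 44/73) → index 5
j=8: u_8=163/240 ∈ [48/73, 56/73) → index 7
j=9: u_9=61/80 ∈ [48/73, 56/73) → index 7
j=10: u_10=203/240 ∈ [56/73, 62/73) → index 8
j=11: u_11=223/240 ∈ [67/73, 1) → index 11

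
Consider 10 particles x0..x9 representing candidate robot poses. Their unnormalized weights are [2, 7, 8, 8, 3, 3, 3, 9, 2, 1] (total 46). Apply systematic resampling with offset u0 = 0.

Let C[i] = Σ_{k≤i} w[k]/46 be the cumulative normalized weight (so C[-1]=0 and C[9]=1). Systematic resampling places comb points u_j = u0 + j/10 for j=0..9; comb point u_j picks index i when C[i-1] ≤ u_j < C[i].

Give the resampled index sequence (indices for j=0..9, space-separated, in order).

0 1 2 2 3 3 4 6 7 7

C = [1/23, 9/46, 17/46, 25/46, 14/23, 31/46, 17/23, 43/46, 45/46, 1]
j=0: u_0=0 ∈ [0, 1/23) → index 0
j=1: u_1=1/10 ∈ [1/23, 9/46) → index 1
j=2: u_2=1/5 ∈ [9/46, 17/46) → index 2
j=3: u_3=3/10 ∈ [9/46, 17/46) → index 2
j=4: u_4=2/5 ∈ [17/46, 25/46) → index 3
j=5: u_5=1/2 ∈ [17/46, 25/46) → index 3
j=6: u_6=3/5 ∈ [25/46, 14/23) → index 4
j=7: u_7=7/10 ∈ [31/46, 17/23) → index 6
j=8: u_8=4/5 ∈ [17/23, 43/46) → index 7
j=9: u_9=9/10 ∈ [17/23, 43/46) → index 7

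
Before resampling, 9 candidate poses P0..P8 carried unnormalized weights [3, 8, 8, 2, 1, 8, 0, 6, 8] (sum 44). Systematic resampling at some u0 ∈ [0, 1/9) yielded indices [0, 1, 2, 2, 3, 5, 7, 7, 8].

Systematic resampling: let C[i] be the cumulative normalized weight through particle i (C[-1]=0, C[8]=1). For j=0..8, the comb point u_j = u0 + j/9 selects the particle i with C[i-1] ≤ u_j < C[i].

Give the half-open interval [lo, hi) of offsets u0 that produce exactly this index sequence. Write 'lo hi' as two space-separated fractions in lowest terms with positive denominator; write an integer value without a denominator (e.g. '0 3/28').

1/36 13/396

C = [3/44, 1/4, 19/44, 21/44, 1/2, 15/22, 15/22, 9/11, 1]
j=0 picked index 0: u0 ∈ [0, 3/44)
j=1 picked index 1: u0 ∈ [-17/396, 5/36)
j=2 picked index 2: u0 ∈ [1/36, 83/396)
j=3 picked index 2: u0 ∈ [-1/12, 13/132)
j=4 picked index 3: u0 ∈ [-5/396, 13/396)
j=5 picked index 5: u0 ∈ [-1/18, 25/198)
j=6 picked index 7: u0 ∈ [1/66, 5/33)
j=7 picked index 7: u0 ∈ [-19/198, 4/99)
j=8 picked index 8: u0 ∈ [-7/99, 1/9)
intersection: [1/36, 13/396)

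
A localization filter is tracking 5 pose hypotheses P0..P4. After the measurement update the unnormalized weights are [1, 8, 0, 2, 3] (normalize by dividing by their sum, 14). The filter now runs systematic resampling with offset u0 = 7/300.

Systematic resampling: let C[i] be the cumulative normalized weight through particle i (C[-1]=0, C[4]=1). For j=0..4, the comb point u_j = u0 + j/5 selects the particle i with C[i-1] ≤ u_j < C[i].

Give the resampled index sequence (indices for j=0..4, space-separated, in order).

C = [1/14, 9/14, 9/14, 11/14, 1]
j=0: u_0=7/300 ∈ [0, 1/14) → index 0
j=1: u_1=67/300 ∈ [1/14, 9/14) → index 1
j=2: u_2=127/300 ∈ [1/14, 9/14) → index 1
j=3: u_3=187/300 ∈ [1/14, 9/14) → index 1
j=4: u_4=247/300 ∈ [11/14, 1) → index 4

0 1 1 1 4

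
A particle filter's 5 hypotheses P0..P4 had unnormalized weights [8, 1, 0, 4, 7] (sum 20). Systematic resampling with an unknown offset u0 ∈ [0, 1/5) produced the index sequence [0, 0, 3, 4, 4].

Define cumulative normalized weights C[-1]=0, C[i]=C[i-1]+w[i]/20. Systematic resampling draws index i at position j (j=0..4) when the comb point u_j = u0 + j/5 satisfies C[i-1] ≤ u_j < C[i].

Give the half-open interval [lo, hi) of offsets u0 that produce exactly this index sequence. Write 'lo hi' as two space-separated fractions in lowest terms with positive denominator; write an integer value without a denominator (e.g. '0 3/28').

C = [2/5, 9/20, 9/20, 13/20, 1]
j=0 picked index 0: u0 ∈ [0, 2/5)
j=1 picked index 0: u0 ∈ [-1/5, 1/5)
j=2 picked index 3: u0 ∈ [1/20, 1/4)
j=3 picked index 4: u0 ∈ [1/20, 2/5)
j=4 picked index 4: u0 ∈ [-3/20, 1/5)
intersection: [1/20, 1/5)

1/20 1/5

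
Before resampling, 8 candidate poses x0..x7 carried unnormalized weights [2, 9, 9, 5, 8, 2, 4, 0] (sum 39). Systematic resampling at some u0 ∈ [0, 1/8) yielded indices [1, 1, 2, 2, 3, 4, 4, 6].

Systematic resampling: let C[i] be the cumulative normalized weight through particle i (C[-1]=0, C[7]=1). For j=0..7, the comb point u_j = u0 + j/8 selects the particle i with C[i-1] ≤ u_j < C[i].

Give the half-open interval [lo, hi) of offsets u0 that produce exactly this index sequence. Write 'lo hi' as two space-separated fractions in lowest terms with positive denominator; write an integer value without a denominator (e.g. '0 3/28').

2/39 5/52

C = [2/39, 11/39, 20/39, 25/39, 11/13, 35/39, 1, 1]
j=0 picked index 1: u0 ∈ [2/39, 11/39)
j=1 picked index 1: u0 ∈ [-23/312, 49/312)
j=2 picked index 2: u0 ∈ [5/156, 41/156)
j=3 picked index 2: u0 ∈ [-29/312, 43/312)
j=4 picked index 3: u0 ∈ [1/78, 11/78)
j=5 picked index 4: u0 ∈ [5/312, 23/104)
j=6 picked index 4: u0 ∈ [-17/156, 5/52)
j=7 picked index 6: u0 ∈ [7/312, 1/8)
intersection: [2/39, 5/52)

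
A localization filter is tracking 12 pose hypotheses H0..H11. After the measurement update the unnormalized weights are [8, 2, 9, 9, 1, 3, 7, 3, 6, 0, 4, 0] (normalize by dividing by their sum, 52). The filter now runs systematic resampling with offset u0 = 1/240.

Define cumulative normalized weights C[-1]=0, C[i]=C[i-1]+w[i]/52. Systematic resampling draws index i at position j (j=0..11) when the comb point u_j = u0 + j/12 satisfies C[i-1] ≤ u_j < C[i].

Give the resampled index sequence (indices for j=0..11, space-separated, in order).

C = [2/13, 5/26, 19/52, 7/13, 29/52, 8/13, 3/4, 21/26, 12/13, 12/13, 1, 1]
j=0: u_0=1/240 ∈ [0, 2/13) → index 0
j=1: u_1=7/80 ∈ [0, 2/13) → index 0
j=2: u_2=41/240 ∈ [2/13, 5/26) → index 1
j=3: u_3=61/240 ∈ [5/26, 19/52) → index 2
j=4: u_4=27/80 ∈ [5/26, 19/52) → index 2
j=5: u_5=101/240 ∈ [19/52, 7/13) → index 3
j=6: u_6=121/240 ∈ [19/52, 7/13) → index 3
j=7: u_7=47/80 ∈ [29/52, 8/13) → index 5
j=8: u_8=161/240 ∈ [8/13, 3/4) → index 6
j=9: u_9=181/240 ∈ [3/4, 21/26) → index 7
j=10: u_10=67/80 ∈ [21/26, 12/13) → index 8
j=11: u_11=221/240 ∈ [21/26, 12/13) → index 8

0 0 1 2 2 3 3 5 6 7 8 8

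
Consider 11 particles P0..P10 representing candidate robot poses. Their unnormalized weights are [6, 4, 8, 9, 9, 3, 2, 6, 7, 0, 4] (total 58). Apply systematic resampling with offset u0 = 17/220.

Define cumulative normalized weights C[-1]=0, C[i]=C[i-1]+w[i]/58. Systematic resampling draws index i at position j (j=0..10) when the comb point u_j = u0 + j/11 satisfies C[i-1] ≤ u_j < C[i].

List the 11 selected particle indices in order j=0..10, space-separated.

C = [3/29, 5/29, 9/29, 27/58, 18/29, 39/58, 41/58, 47/58, 27/29, 27/29, 1]
j=0: u_0=17/220 ∈ [0, 3/29) → index 0
j=1: u_1=37/220 ∈ [3/29, 5/29) → index 1
j=2: u_2=57/220 ∈ [5/29, 9/29) → index 2
j=3: u_3=7/20 ∈ [9/29, 27/58) → index 3
j=4: u_4=97/220 ∈ [9/29, 27/58) → index 3
j=5: u_5=117/220 ∈ [27/58, 18/29) → index 4
j=6: u_6=137/220 ∈ [18/29, 39/58) → index 5
j=7: u_7=157/220 ∈ [41/58, 47/58) → index 7
j=8: u_8=177/220 ∈ [41/58, 47/58) → index 7
j=9: u_9=197/220 ∈ [47/58, 27/29) → index 8
j=10: u_10=217/220 ∈ [27/29, 1) → index 10

0 1 2 3 3 4 5 7 7 8 10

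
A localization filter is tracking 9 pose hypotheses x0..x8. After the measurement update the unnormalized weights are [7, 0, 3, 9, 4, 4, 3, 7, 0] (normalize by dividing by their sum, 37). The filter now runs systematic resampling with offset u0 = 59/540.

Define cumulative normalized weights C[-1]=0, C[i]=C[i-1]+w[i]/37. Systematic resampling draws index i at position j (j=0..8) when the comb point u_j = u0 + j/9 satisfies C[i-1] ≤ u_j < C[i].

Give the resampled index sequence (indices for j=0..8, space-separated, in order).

0 2 3 3 4 5 6 7 7

C = [7/37, 7/37, 10/37, 19/37, 23/37, 27/37, 30/37, 1, 1]
j=0: u_0=59/540 ∈ [0, 7/37) → index 0
j=1: u_1=119/540 ∈ [7/37, 10/37) → index 2
j=2: u_2=179/540 ∈ [10/37, 19/37) → index 3
j=3: u_3=239/540 ∈ [10/37, 19/37) → index 3
j=4: u_4=299/540 ∈ [19/37, 23/37) → index 4
j=5: u_5=359/540 ∈ [23/37, 27/37) → index 5
j=6: u_6=419/540 ∈ [27/37, 30/37) → index 6
j=7: u_7=479/540 ∈ [30/37, 1) → index 7
j=8: u_8=539/540 ∈ [30/37, 1) → index 7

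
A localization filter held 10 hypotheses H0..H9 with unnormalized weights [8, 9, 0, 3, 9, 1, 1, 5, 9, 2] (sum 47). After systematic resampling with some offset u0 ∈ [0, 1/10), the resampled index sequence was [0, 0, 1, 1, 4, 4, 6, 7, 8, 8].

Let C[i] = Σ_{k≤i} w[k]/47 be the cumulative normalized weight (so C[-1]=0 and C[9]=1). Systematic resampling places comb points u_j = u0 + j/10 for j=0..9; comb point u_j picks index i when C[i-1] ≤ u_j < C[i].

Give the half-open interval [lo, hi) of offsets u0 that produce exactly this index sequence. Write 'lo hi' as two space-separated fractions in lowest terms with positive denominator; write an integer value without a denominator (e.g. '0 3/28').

C = [8/47, 17/47, 17/47, 20/47, 29/47, 30/47, 31/47, 36/47, 45/47, 1]
j=0 picked index 0: u0 ∈ [0, 8/47)
j=1 picked index 0: u0 ∈ [-1/10, 33/470)
j=2 picked index 1: u0 ∈ [-7/235, 38/235)
j=3 picked index 1: u0 ∈ [-61/470, 29/470)
j=4 picked index 4: u0 ∈ [6/235, 51/235)
j=5 picked index 4: u0 ∈ [-7/94, 11/94)
j=6 picked index 6: u0 ∈ [9/235, 14/235)
j=7 picked index 7: u0 ∈ [-19/470, 31/470)
j=8 picked index 8: u0 ∈ [-8/235, 37/235)
j=9 picked index 8: u0 ∈ [-63/470, 27/470)
intersection: [9/235, 27/470)

9/235 27/470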